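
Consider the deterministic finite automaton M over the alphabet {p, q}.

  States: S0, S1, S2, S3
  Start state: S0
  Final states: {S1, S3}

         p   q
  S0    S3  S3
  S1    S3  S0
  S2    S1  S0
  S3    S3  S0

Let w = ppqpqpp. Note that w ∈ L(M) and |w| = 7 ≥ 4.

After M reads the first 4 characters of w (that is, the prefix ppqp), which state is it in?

S3

Run of M on the first 4 characters of w = p p q p:
  step 0: S0  (start)
  step 1: S3  (read p: S0→S3)
  step 2: S3  (read p: S3→S3)
  step 3: S0  (read q: S3→S0)
  step 4: S3  (read p: S0→S3)

After reading 4 characters, M is in state S3.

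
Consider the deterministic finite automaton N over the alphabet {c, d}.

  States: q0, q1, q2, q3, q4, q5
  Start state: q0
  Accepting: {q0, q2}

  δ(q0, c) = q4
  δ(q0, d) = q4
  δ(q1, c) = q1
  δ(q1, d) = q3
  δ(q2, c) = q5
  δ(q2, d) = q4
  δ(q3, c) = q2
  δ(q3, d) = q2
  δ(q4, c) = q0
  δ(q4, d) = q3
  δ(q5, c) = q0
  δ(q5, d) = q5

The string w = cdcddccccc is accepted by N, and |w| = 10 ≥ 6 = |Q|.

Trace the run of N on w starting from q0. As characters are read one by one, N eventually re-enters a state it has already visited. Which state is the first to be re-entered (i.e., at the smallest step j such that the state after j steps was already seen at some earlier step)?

Run of N on w = c d c d d c c c c c:
  step 0: q0  (start)
  step 1: q4  (read c: q0→q4)
  step 2: q3  (read d: q4→q3)
  step 3: q2  (read c: q3→q2)
  step 4: q4  (read d: q2→q4)   ← first repeat (q4 seen earlier)
  step 5: q3  (read d: q4→q3)
  step 6: q2  (read c: q3→q2)
  step 7: q5  (read c: q2→q5)
  step 8: q0  (read c: q5→q0)
  step 9: q4  (read c: q0→q4)
  step 10: q0  (read c: q4→q0)

The earliest repeat is at step j = 4: N is in q4, which it already visited at step i = 1.

q4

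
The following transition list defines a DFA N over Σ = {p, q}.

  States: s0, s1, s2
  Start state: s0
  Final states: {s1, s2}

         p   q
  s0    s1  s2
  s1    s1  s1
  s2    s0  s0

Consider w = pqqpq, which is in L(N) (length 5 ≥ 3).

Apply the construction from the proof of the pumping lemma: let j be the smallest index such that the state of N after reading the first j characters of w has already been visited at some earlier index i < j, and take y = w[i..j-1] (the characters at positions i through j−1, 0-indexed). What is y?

q

State sequence: s0 -p-> s1 -q-> s1 -q-> s1 -p-> s1 -q-> s1
First repeat at step 2: s1 was already visited.

So i = 1, j = 2, giving x = w[0:1] = p, y = w[1:2] = q, z = w[2:5] = qpq.
Check: |xy| = 2 ≤ 3 and |y| = 1 ≥ 1. Reading y takes N from s1 back to s1, so every xyⁱz is accepted.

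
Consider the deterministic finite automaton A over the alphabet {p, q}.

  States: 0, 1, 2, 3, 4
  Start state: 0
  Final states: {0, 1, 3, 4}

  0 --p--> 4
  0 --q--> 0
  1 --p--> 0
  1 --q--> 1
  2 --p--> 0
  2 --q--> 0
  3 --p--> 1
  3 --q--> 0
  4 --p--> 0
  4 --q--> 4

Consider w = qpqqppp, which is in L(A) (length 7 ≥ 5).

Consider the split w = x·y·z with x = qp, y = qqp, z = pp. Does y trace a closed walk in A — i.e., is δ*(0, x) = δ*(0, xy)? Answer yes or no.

Run of A on the first 5 characters of w = q p q q p:
  step 0: 0  (start)
  step 1: 0  (read q: 0→0)
  step 2: 4  (read p: 0→4)
  step 3: 4  (read q: 4→4)
  step 4: 4  (read q: 4→4)
  step 5: 0  (read p: 4→0)

After x (step 2): 4. After xy (step 5): 0.
They differ (4 ≠ 0), so y is not a cycle from the state after x; this split is not the one the pumping-lemma construction produces, and pumping y need not keep the string in L(A).

no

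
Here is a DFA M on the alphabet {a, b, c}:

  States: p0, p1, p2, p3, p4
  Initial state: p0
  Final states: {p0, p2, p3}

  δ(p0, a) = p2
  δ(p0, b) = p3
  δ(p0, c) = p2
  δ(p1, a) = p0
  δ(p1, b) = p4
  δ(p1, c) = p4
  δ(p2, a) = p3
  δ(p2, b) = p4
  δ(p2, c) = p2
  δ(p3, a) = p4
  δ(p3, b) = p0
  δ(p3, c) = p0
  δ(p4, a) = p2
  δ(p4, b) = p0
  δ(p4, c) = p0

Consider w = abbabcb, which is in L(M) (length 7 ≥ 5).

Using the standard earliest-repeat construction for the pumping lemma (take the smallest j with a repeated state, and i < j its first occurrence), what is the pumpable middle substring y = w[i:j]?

State sequence: p0 -a-> p2 -b-> p4 -b-> p0 -a-> p2 -b-> p4 -c-> p0 -b-> p3
First repeat at step 3: p0 was already visited.

So i = 0, j = 3, giving x = w[0:0] = ε, y = w[0:3] = abb, z = w[3:7] = abcb.
Check: |xy| = 3 ≤ 5 and |y| = 3 ≥ 1. Reading y takes M from p0 back to p0, so every xyⁱz is accepted.

abb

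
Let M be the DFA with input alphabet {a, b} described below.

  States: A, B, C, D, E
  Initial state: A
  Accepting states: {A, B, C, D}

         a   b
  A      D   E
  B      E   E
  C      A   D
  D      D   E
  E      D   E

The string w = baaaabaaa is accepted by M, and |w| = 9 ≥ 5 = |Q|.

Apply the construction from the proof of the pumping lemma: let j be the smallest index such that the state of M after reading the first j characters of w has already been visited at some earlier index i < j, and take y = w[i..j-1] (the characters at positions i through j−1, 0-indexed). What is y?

Run of M on w = b a a a a b a a a:
  step 0: A  (start)
  step 1: E  (read b: A→E)
  step 2: D  (read a: E→D)
  step 3: D  (read a: D→D)   ← first repeat (D seen earlier)
  step 4: D  (read a: D→D)
  step 5: D  (read a: D→D)
  step 6: E  (read b: D→E)
  step 7: D  (read a: E→D)
  step 8: D  (read a: D→D)
  step 9: D  (read a: D→D)

So i = 2, j = 3, giving x = w[0:2] = ba, y = w[2:3] = a, z = w[3:9] = aabaaa.
Check: |xy| = 3 ≤ 5 and |y| = 1 ≥ 1. Reading y takes M from D back to D, so every xyⁱz is accepted.

a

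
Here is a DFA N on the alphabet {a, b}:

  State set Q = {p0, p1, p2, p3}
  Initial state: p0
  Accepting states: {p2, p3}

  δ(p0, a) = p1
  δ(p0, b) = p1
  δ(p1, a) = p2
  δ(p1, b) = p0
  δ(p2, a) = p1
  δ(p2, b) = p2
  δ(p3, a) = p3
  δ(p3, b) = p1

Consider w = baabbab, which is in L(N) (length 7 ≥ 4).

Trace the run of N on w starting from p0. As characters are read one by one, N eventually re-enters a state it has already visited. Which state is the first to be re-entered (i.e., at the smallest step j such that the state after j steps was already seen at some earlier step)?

p1

Run of N on w = b a a b b a b:
  step 0: p0  (start)
  step 1: p1  (read b: p0→p1)
  step 2: p2  (read a: p1→p2)
  step 3: p1  (read a: p2→p1)   ← first repeat (p1 seen earlier)
  step 4: p0  (read b: p1→p0)
  step 5: p1  (read b: p0→p1)
  step 6: p2  (read a: p1→p2)
  step 7: p2  (read b: p2→p2)

The earliest repeat is at step j = 3: N is in p1, which it already visited at step i = 1.
With |Q| = 4, pigeonhole forces a state repeat no later than step 4; the substring read between the first and second visits to that state can be pumped.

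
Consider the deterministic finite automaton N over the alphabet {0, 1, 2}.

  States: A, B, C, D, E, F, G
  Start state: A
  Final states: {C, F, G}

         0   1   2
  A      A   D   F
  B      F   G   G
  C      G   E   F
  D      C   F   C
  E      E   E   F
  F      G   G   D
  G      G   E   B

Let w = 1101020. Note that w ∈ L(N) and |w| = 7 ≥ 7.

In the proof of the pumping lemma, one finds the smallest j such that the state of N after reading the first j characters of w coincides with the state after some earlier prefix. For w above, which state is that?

E

State sequence: A -1-> D -1-> F -0-> G -1-> E -0-> E -2-> F -0-> G
First repeat at step 5: E was already visited.

The earliest repeat is at step j = 5: N is in E, which it already visited at step i = 4.
The DFA has 7 states, so the proof of the pumping lemma guarantees a repeated state among the first 7+1 visited; the segment between the two visits is the pumpable y.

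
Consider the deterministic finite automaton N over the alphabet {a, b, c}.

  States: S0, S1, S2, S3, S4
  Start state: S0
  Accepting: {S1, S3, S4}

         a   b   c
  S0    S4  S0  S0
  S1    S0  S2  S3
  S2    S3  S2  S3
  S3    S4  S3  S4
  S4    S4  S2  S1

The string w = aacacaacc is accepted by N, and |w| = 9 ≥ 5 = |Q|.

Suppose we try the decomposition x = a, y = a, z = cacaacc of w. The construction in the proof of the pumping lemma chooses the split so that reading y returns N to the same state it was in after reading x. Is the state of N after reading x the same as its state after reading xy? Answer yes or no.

Run of N on the first 2 characters of w = a a:
  step 0: S0  (start)
  step 1: S4  (read a: S0→S4)
  step 2: S4  (read a: S4→S4)

After x (step 1): S4. After xy (step 2): S4.
They match, so y = a drives N around a cycle from S4 back to itself; pumping y any number of times keeps N in S4 before reading z, and xyⁱz ∈ L(N) for every i ≥ 0.

yes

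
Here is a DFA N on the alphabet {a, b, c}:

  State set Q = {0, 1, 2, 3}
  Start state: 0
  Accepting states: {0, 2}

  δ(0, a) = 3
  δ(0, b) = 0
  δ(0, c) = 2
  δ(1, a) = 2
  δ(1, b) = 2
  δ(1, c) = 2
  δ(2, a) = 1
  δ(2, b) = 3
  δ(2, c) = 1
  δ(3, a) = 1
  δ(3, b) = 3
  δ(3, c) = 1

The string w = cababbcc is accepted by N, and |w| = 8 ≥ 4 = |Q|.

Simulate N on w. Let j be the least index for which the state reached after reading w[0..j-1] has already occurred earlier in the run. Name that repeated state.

2

State sequence: 0 -c-> 2 -a-> 1 -b-> 2 -a-> 1 -b-> 2 -b-> 3 -c-> 1 -c-> 2
First repeat at step 3: 2 was already visited.

The earliest repeat is at step j = 3: N is in 2, which it already visited at step i = 1.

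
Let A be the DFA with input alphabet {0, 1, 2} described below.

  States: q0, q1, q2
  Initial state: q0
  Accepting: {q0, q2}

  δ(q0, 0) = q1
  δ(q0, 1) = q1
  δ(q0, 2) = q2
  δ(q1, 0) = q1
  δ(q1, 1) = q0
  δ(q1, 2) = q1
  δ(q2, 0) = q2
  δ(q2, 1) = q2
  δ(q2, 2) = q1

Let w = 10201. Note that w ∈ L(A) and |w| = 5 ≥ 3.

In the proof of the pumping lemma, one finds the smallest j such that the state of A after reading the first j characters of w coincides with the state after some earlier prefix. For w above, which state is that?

State sequence: q0 -1-> q1 -0-> q1 -2-> q1 -0-> q1 -1-> q0
First repeat at step 2: q1 was already visited.

The earliest repeat is at step j = 2: A is in q1, which it already visited at step i = 1.
Since A has 3 states, any run of length ≥ 3 visits 3+1 states, so by pigeonhole some state repeats within the first 3 steps — that repeat gives the pumpable loop.

q1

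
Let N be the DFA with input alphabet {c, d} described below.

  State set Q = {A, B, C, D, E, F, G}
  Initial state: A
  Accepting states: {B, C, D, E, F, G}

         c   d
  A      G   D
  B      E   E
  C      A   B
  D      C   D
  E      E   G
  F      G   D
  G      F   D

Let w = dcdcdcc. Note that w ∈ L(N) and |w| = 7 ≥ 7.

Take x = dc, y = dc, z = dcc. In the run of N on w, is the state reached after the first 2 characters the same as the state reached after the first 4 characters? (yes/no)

no

Run of N on the first 4 characters of w = d c d c:
  step 0: A  (start)
  step 1: D  (read d: A→D)
  step 2: C  (read c: D→C)
  step 3: B  (read d: C→B)
  step 4: E  (read c: B→E)

After x (step 2): C. After xy (step 4): E.
They differ (C ≠ E), so y is not a cycle from the state after x; this split is not the one the pumping-lemma construction produces, and pumping y need not keep the string in L(N).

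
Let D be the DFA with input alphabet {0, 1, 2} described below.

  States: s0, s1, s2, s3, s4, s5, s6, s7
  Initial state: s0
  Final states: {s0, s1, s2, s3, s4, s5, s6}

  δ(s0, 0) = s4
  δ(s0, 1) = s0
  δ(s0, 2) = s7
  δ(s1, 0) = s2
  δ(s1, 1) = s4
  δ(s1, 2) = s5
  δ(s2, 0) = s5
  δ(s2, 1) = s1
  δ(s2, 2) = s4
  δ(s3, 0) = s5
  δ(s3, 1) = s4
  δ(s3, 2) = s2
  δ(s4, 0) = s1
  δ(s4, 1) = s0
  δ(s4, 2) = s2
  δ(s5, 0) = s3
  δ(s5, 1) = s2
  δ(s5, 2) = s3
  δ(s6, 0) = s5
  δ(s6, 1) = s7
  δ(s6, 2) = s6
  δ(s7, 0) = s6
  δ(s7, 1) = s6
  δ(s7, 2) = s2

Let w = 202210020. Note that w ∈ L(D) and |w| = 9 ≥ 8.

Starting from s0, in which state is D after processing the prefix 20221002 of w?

s3

State sequence: s0 -2-> s7 -0-> s6 -2-> s6 -2-> s6 -1-> s7 -0-> s6 -0-> s5 -2-> s3

After reading 8 characters, D is in state s3.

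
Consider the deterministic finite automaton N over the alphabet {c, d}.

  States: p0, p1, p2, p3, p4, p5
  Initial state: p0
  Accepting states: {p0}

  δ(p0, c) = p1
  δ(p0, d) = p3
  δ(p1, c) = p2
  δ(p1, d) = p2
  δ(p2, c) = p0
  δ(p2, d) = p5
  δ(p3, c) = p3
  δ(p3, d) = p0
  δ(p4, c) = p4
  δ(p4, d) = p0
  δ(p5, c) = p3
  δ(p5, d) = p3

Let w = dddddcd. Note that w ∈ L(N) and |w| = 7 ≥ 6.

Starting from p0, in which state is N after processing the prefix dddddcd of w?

State sequence: p0 -d-> p3 -d-> p0 -d-> p3 -d-> p0 -d-> p3 -c-> p3 -d-> p0

After reading 7 characters, N is in state p0.

p0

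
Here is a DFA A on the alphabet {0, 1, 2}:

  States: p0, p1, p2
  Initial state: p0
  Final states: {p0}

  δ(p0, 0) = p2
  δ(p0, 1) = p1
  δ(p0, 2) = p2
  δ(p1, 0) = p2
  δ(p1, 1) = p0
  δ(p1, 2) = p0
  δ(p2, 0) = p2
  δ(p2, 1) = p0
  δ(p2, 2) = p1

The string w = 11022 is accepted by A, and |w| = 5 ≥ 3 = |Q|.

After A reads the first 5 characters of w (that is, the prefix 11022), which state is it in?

Run of A on the first 5 characters of w = 1 1 0 2 2:
  step 0: p0  (start)
  step 1: p1  (read 1: p0→p1)
  step 2: p0  (read 1: p1→p0)
  step 3: p2  (read 0: p0→p2)
  step 4: p1  (read 2: p2→p1)
  step 5: p0  (read 2: p1→p0)

After reading 5 characters, A is in state p0.

p0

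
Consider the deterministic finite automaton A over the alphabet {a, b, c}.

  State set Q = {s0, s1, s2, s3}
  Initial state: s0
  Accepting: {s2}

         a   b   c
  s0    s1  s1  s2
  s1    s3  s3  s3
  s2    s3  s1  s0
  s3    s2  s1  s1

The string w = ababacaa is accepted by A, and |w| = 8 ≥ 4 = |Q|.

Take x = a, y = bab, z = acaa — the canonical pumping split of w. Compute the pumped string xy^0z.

xy⁰z = xz = a·acaa = aacaa.
Reading y = bab takes A from s1 back to s1, so after x the machine is still in s1, and z then leads to the accepting state s2. Hence aacaa ∈ L(A).

aacaa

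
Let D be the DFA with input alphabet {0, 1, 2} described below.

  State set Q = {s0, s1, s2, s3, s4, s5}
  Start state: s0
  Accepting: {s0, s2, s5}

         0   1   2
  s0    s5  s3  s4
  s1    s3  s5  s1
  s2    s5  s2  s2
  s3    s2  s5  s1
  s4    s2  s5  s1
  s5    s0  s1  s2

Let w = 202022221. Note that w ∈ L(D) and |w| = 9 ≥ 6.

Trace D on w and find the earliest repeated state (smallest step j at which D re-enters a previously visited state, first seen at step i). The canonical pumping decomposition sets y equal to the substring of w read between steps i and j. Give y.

State sequence: s0 -2-> s4 -0-> s2 -2-> s2 -0-> s5 -2-> s2 -2-> s2 -2-> s2 -2-> s2 -1-> s2
First repeat at step 3: s2 was already visited.

So i = 2, j = 3, giving x = w[0:2] = 20, y = w[2:3] = 2, z = w[3:9] = 022221.
Check: |xy| = 3 ≤ 6 and |y| = 1 ≥ 1. Reading y takes D from s2 back to s2, so every xyⁱz is accepted.

2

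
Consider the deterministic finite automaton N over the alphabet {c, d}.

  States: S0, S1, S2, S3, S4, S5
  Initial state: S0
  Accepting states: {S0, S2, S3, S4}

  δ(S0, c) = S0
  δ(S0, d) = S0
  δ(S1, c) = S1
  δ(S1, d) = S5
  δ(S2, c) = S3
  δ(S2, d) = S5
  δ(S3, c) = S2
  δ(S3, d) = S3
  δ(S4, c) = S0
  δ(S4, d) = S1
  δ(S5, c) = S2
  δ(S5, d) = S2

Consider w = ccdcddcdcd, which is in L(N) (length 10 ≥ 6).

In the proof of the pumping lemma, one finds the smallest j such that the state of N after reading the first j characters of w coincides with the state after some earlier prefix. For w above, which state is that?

Run of N on w = c c d c d d c d c d:
  step 0: S0  (start)
  step 1: S0  (read c: S0→S0)   ← first repeat (S0 seen earlier)
  step 2: S0  (read c: S0→S0)
  step 3: S0  (read d: S0→S0)
  step 4: S0  (read c: S0→S0)
  step 5: S0  (read d: S0→S0)
  step 6: S0  (read d: S0→S0)
  step 7: S0  (read c: S0→S0)
  step 8: S0  (read d: S0→S0)
  step 9: S0  (read c: S0→S0)
  step 10: S0  (read d: S0→S0)

The earliest repeat is at step j = 1: N is in S0, which it already visited at step i = 0.
Since N has 6 states, any run of length ≥ 6 visits 6+1 states, so by pigeonhole some state repeats within the first 6 steps — that repeat gives the pumpable loop.

S0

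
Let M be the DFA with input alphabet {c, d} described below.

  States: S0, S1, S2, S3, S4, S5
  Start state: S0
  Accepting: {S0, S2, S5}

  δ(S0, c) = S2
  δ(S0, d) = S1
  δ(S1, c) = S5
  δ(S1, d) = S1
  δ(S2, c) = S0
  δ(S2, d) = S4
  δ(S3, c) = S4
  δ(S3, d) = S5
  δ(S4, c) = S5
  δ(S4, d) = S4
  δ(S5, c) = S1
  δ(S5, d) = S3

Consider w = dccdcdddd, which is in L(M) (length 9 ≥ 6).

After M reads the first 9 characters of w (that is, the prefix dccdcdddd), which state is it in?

S5

State sequence: S0 -d-> S1 -c-> S5 -c-> S1 -d-> S1 -c-> S5 -d-> S3 -d-> S5 -d-> S3 -d-> S5

After reading 9 characters, M is in state S5.
(This kind of state-tracing is the core of the pumping-lemma construction: with 6 states, pigeonhole forces a repeat within the first 6 steps.)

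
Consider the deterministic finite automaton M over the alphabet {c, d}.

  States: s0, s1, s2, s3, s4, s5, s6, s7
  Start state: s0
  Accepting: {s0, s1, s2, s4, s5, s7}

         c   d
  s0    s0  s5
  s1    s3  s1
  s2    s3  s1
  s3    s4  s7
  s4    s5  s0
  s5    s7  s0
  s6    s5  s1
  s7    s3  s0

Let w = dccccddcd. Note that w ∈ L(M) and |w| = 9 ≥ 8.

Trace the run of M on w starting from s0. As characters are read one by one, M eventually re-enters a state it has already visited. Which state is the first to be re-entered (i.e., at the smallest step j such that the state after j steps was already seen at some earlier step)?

s5

State sequence: s0 -d-> s5 -c-> s7 -c-> s3 -c-> s4 -c-> s5 -d-> s0 -d-> s5 -c-> s7 -d-> s0
First repeat at step 5: s5 was already visited.

The earliest repeat is at step j = 5: M is in s5, which it already visited at step i = 1.
With |Q| = 8, pigeonhole forces a state repeat no later than step 8; the substring read between the first and second visits to that state can be pumped.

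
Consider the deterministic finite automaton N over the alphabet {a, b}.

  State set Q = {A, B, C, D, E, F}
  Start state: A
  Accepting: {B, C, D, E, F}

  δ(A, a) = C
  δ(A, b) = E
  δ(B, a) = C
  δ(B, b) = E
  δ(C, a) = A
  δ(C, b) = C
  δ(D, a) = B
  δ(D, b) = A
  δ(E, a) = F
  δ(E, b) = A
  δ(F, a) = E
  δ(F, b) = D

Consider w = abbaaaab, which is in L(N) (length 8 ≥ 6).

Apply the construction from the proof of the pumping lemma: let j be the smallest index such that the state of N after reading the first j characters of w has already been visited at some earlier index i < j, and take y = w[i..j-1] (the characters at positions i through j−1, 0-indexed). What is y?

Run of N on w = a b b a a a a b:
  step 0: A  (start)
  step 1: C  (read a: A→C)
  step 2: C  (read b: C→C)   ← first repeat (C seen earlier)
  step 3: C  (read b: C→C)
  step 4: A  (read a: C→A)
  step 5: C  (read a: A→C)
  step 6: A  (read a: C→A)
  step 7: C  (read a: A→C)
  step 8: C  (read b: C→C)

So i = 1, j = 2, giving x = w[0:1] = a, y = w[1:2] = b, z = w[2:8] = baaaab.
Check: |xy| = 2 ≤ 6 and |y| = 1 ≥ 1. Reading y takes N from C back to C, so every xyⁱz is accepted.
The DFA has 6 states, so the proof of the pumping lemma guarantees a repeated state among the first 6+1 visited; the segment between the two visits is the pumpable y.

b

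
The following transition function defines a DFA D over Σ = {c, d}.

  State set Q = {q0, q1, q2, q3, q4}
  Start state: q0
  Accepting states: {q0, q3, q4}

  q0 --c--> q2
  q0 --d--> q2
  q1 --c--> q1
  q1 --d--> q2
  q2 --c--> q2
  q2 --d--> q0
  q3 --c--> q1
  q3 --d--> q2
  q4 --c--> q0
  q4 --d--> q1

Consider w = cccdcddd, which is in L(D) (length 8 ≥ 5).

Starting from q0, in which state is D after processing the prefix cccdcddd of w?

q0

Run of D on the first 8 characters of w = c c c d c d d d:
  step 0: q0  (start)
  step 1: q2  (read c: q0→q2)
  step 2: q2  (read c: q2→q2)
  step 3: q2  (read c: q2→q2)
  step 4: q0  (read d: q2→q0)
  step 5: q2  (read c: q0→q2)
  step 6: q0  (read d: q2→q0)
  step 7: q2  (read d: q0→q2)
  step 8: q0  (read d: q2→q0)

After reading 8 characters, D is in state q0.
(This kind of state-tracing is the core of the pumping-lemma construction: with 5 states, pigeonhole forces a repeat within the first 5 steps.)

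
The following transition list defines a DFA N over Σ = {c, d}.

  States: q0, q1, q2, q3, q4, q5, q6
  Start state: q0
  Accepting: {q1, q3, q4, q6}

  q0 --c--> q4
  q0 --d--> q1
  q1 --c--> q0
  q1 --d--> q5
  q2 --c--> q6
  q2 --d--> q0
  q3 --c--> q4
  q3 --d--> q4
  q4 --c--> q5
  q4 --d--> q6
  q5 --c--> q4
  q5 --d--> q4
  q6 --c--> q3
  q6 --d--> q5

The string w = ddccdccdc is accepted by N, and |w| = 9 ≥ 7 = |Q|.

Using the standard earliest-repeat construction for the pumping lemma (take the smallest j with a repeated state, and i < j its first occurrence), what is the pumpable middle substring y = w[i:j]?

Run of N on w = d d c c d c c d c:
  step 0: q0  (start)
  step 1: q1  (read d: q0→q1)
  step 2: q5  (read d: q1→q5)
  step 3: q4  (read c: q5→q4)
  step 4: q5  (read c: q4→q5)   ← first repeat (q5 seen earlier)
  step 5: q4  (read d: q5→q4)
  step 6: q5  (read c: q4→q5)
  step 7: q4  (read c: q5→q4)
  step 8: q6  (read d: q4→q6)
  step 9: q3  (read c: q6→q3)

So i = 2, j = 4, giving x = w[0:2] = dd, y = w[2:4] = cc, z = w[4:9] = dccdc.
Check: |xy| = 4 ≤ 7 and |y| = 2 ≥ 1. Reading y takes N from q5 back to q5, so every xyⁱz is accepted.
The DFA has 7 states, so the proof of the pumping lemma guarantees a repeated state among the first 7+1 visited; the segment between the two visits is the pumpable y.

cc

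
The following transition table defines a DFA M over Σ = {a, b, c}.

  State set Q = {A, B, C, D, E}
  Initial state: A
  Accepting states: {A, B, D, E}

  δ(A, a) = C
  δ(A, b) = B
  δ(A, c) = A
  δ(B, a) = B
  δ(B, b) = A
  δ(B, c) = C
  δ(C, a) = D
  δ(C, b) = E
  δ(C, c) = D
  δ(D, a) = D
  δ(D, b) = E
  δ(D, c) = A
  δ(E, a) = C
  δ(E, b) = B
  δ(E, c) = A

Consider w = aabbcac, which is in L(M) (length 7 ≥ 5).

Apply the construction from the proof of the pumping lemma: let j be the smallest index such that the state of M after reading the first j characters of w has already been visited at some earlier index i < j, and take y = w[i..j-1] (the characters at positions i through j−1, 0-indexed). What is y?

Run of M on w = a a b b c a c:
  step 0: A  (start)
  step 1: C  (read a: A→C)
  step 2: D  (read a: C→D)
  step 3: E  (read b: D→E)
  step 4: B  (read b: E→B)
  step 5: C  (read c: B→C)   ← first repeat (C seen earlier)
  step 6: D  (read a: C→D)
  step 7: A  (read c: D→A)

So i = 1, j = 5, giving x = w[0:1] = a, y = w[1:5] = abbc, z = w[5:7] = ac.
Check: |xy| = 5 ≤ 5 and |y| = 4 ≥ 1. Reading y takes M from C back to C, so every xyⁱz is accepted.

abbc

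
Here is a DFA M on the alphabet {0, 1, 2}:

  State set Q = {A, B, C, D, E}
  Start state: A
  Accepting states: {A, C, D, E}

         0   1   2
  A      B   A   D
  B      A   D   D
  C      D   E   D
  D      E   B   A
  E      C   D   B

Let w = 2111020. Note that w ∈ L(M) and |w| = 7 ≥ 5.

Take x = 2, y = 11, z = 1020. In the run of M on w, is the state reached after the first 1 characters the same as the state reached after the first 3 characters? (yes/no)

State sequence: A -2-> D -1-> B -1-> D

After x (step 1): D. After xy (step 3): D.
They match, so y = 11 drives M around a cycle from D back to itself; pumping y any number of times keeps M in D before reading z, and xyⁱz ∈ L(M) for every i ≥ 0.

yes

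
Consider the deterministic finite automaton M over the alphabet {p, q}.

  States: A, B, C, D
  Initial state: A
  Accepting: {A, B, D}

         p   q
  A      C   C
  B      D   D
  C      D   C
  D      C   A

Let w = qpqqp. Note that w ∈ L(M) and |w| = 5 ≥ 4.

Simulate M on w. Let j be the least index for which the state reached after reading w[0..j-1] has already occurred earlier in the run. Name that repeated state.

Run of M on w = q p q q p:
  step 0: A  (start)
  step 1: C  (read q: A→C)
  step 2: D  (read p: C→D)
  step 3: A  (read q: D→A)   ← first repeat (A seen earlier)
  step 4: C  (read q: A→C)
  step 5: D  (read p: C→D)

The earliest repeat is at step j = 3: M is in A, which it already visited at step i = 0.

A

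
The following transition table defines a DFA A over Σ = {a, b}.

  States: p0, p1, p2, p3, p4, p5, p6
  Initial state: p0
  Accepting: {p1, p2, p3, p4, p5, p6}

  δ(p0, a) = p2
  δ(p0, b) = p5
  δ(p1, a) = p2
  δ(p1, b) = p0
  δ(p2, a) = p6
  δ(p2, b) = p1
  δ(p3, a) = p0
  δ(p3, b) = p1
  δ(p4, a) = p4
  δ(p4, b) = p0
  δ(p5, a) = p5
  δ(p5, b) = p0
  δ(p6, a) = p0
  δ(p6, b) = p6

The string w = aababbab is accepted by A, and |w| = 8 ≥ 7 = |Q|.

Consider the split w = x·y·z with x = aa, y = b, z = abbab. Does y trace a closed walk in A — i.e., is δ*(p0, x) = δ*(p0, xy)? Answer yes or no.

Run of A on the first 3 characters of w = a a b:
  step 0: p0  (start)
  step 1: p2  (read a: p0→p2)
  step 2: p6  (read a: p2→p6)
  step 3: p6  (read b: p6→p6)

After x (step 2): p6. After xy (step 3): p6.
They match, so y = b drives A around a cycle from p6 back to itself; pumping y any number of times keeps A in p6 before reading z, and xyⁱz ∈ L(A) for every i ≥ 0.

yes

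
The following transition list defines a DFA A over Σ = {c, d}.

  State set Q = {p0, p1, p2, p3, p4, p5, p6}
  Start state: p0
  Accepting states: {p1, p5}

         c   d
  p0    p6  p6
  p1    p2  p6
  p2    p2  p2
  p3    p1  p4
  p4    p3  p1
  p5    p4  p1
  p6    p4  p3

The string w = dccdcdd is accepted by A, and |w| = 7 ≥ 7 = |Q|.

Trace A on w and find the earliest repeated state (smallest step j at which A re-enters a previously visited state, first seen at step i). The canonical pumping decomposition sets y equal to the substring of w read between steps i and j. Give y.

cd

Run of A on w = d c c d c d d:
  step 0: p0  (start)
  step 1: p6  (read d: p0→p6)
  step 2: p4  (read c: p6→p4)
  step 3: p3  (read c: p4→p3)
  step 4: p4  (read d: p3→p4)   ← first repeat (p4 seen earlier)
  step 5: p3  (read c: p4→p3)
  step 6: p4  (read d: p3→p4)
  step 7: p1  (read d: p4→p1)

So i = 2, j = 4, giving x = w[0:2] = dc, y = w[2:4] = cd, z = w[4:7] = cdd.
Check: |xy| = 4 ≤ 7 and |y| = 2 ≥ 1. Reading y takes A from p4 back to p4, so every xyⁱz is accepted.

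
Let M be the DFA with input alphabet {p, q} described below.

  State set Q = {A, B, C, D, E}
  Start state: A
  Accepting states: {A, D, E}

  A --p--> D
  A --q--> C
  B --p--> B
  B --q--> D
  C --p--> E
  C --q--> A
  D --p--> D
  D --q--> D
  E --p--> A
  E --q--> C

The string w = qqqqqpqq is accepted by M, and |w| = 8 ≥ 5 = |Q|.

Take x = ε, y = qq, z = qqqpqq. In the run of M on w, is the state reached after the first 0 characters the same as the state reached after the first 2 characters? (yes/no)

Run of M on the first 2 characters of w = q q:
  step 0: A  (start)
  step 1: C  (read q: A→C)
  step 2: A  (read q: C→A)

After x (step 0): A. After xy (step 2): A.
They match, so y = qq drives M around a cycle from A back to itself; pumping y any number of times keeps M in A before reading z, and xyⁱz ∈ L(M) for every i ≥ 0.

yes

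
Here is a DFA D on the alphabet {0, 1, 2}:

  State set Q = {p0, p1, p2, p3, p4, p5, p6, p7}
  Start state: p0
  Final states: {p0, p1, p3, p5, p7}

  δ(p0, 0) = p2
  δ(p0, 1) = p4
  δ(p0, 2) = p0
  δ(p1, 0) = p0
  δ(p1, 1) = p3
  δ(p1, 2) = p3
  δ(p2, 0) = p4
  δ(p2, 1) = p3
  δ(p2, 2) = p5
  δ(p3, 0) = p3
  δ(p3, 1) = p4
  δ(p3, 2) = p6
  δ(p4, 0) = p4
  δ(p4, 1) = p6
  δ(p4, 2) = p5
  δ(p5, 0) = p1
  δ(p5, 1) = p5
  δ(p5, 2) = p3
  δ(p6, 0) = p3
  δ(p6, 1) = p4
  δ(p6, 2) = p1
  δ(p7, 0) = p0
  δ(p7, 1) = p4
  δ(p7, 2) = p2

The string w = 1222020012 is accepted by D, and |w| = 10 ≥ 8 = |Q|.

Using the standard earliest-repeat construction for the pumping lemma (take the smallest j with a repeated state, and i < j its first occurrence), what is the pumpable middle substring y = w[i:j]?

20

State sequence: p0 -1-> p4 -2-> p5 -2-> p3 -2-> p6 -0-> p3 -2-> p6 -0-> p3 -0-> p3 -1-> p4 -2-> p5
First repeat at step 5: p3 was already visited.

So i = 3, j = 5, giving x = w[0:3] = 122, y = w[3:5] = 20, z = w[5:10] = 20012.
Check: |xy| = 5 ≤ 8 and |y| = 2 ≥ 1. Reading y takes D from p3 back to p3, so every xyⁱz is accepted.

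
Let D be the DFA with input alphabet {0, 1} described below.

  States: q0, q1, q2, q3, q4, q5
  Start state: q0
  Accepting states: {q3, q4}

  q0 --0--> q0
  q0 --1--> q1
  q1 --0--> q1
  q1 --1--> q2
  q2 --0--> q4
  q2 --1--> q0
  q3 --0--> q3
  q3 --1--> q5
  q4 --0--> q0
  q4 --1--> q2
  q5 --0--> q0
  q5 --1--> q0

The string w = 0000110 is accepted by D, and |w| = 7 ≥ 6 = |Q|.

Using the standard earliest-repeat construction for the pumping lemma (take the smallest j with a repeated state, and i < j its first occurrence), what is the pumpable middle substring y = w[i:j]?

Run of D on w = 0 0 0 0 1 1 0:
  step 0: q0  (start)
  step 1: q0  (read 0: q0→q0)   ← first repeat (q0 seen earlier)
  step 2: q0  (read 0: q0→q0)
  step 3: q0  (read 0: q0→q0)
  step 4: q0  (read 0: q0→q0)
  step 5: q1  (read 1: q0→q1)
  step 6: q2  (read 1: q1→q2)
  step 7: q4  (read 0: q2→q4)

So i = 0, j = 1, giving x = w[0:0] = ε, y = w[0:1] = 0, z = w[1:7] = 000110.
Check: |xy| = 1 ≤ 6 and |y| = 1 ≥ 1. Reading y takes D from q0 back to q0, so every xyⁱz is accepted.
Since D has 6 states, any run of length ≥ 6 visits 6+1 states, so by pigeonhole some state repeats within the first 6 steps — that repeat gives the pumpable loop.

0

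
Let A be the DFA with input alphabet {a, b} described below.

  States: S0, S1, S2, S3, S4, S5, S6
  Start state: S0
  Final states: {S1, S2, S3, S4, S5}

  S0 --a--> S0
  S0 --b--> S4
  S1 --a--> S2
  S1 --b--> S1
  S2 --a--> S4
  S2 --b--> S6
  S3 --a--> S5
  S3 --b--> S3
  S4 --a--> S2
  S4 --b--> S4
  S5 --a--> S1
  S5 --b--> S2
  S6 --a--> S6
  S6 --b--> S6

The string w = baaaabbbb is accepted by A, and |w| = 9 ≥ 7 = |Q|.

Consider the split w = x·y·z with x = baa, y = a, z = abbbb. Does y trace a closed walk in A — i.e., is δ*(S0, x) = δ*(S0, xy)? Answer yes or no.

Run of A on the first 4 characters of w = b a a a:
  step 0: S0  (start)
  step 1: S4  (read b: S0→S4)
  step 2: S2  (read a: S4→S2)
  step 3: S4  (read a: S2→S4)
  step 4: S2  (read a: S4→S2)

After x (step 3): S4. After xy (step 4): S2.
They differ (S4 ≠ S2), so y is not a cycle from the state after x; this split is not the one the pumping-lemma construction produces, and pumping y need not keep the string in L(A).

no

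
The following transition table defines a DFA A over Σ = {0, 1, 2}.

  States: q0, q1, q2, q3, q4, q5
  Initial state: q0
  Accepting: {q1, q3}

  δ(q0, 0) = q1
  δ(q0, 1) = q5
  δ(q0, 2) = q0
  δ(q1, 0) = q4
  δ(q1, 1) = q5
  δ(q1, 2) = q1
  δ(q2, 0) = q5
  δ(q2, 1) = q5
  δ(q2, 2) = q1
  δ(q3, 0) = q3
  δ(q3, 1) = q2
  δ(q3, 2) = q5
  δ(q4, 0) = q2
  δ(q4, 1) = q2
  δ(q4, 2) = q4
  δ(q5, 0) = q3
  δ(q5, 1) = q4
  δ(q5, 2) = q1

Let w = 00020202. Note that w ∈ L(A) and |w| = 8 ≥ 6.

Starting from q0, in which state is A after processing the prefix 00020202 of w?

Run of A on the first 8 characters of w = 0 0 0 2 0 2 0 2:
  step 0: q0  (start)
  step 1: q1  (read 0: q0→q1)
  step 2: q4  (read 0: q1→q4)
  step 3: q2  (read 0: q4→q2)
  step 4: q1  (read 2: q2→q1)
  step 5: q4  (read 0: q1→q4)
  step 6: q4  (read 2: q4→q4)
  step 7: q2  (read 0: q4→q2)
  step 8: q1  (read 2: q2→q1)

After reading 8 characters, A is in state q1.
(This kind of state-tracing is the core of the pumping-lemma construction: with 6 states, pigeonhole forces a repeat within the first 6 steps.)

q1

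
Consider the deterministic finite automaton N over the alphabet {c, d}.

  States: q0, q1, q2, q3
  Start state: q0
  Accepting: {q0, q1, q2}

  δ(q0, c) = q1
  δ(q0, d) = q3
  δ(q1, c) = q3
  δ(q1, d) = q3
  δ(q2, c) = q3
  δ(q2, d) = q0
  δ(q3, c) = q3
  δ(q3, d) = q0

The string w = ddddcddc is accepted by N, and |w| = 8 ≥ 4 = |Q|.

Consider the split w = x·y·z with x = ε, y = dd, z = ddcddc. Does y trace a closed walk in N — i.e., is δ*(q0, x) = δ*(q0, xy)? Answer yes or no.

yes

State sequence: q0 -d-> q3 -d-> q0

After x (step 0): q0. After xy (step 2): q0.
They match, so y = dd drives N around a cycle from q0 back to itself; pumping y any number of times keeps N in q0 before reading z, and xyⁱz ∈ L(N) for every i ≥ 0.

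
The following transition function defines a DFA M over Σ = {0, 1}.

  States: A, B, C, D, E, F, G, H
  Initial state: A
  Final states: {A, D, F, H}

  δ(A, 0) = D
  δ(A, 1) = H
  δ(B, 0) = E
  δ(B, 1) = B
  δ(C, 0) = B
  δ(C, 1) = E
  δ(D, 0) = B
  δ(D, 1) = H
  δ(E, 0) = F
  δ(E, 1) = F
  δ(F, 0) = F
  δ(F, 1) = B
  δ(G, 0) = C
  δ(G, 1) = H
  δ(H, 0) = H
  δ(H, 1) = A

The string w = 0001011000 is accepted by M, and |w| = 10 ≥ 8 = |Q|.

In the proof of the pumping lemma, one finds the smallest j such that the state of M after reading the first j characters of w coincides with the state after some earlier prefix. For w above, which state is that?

F

State sequence: A -0-> D -0-> B -0-> E -1-> F -0-> F -1-> B -1-> B -0-> E -0-> F -0-> F
First repeat at step 5: F was already visited.

The earliest repeat is at step j = 5: M is in F, which it already visited at step i = 4.
Pumping length from the standard proof: p = 8 (the number of states). The repeated state found above gives |xy| = j ≤ 8 and |y| = j − i ≥ 1.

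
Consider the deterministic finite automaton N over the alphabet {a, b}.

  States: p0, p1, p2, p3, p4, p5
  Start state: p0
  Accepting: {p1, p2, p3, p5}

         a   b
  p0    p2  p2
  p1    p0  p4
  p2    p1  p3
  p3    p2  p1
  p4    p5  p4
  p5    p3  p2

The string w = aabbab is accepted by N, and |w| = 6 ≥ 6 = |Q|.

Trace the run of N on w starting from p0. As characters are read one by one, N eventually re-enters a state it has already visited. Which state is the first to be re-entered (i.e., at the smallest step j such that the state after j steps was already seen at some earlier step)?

State sequence: p0 -a-> p2 -a-> p1 -b-> p4 -b-> p4 -a-> p5 -b-> p2
First repeat at step 4: p4 was already visited.

The earliest repeat is at step j = 4: N is in p4, which it already visited at step i = 3.
The DFA has 6 states, so the proof of the pumping lemma guarantees a repeated state among the first 6+1 visited; the segment between the two visits is the pumpable y.

p4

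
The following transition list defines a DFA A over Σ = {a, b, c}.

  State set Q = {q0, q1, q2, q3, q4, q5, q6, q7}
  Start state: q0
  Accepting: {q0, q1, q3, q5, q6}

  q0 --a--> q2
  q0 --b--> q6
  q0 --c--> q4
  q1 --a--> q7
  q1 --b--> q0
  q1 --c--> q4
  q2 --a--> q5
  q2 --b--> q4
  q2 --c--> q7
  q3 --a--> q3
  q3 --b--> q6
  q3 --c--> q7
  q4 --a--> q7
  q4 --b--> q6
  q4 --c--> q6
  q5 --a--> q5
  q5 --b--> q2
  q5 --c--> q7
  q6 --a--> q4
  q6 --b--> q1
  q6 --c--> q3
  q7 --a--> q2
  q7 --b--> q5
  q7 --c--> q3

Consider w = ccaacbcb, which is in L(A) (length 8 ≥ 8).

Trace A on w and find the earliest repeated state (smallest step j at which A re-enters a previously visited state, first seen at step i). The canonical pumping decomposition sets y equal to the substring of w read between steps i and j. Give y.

State sequence: q0 -c-> q4 -c-> q6 -a-> q4 -a-> q7 -c-> q3 -b-> q6 -c-> q3 -b-> q6
First repeat at step 3: q4 was already visited.

So i = 1, j = 3, giving x = w[0:1] = c, y = w[1:3] = ca, z = w[3:8] = acbcb.
Check: |xy| = 3 ≤ 8 and |y| = 2 ≥ 1. Reading y takes A from q4 back to q4, so every xyⁱz is accepted.

ca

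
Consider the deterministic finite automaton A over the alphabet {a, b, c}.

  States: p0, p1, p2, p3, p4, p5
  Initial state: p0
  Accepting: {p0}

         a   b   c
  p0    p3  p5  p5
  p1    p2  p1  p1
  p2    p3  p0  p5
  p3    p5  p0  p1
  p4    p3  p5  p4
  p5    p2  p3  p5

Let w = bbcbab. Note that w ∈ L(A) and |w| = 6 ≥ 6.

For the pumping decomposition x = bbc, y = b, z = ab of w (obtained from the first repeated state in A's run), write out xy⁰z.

bbcab

xy⁰z = xz = bbc·ab = bbcab.
Reading y = b takes A from p1 back to p1, so after x the machine is still in p1, and z then leads to the accepting state p0. Hence bbcab ∈ L(A).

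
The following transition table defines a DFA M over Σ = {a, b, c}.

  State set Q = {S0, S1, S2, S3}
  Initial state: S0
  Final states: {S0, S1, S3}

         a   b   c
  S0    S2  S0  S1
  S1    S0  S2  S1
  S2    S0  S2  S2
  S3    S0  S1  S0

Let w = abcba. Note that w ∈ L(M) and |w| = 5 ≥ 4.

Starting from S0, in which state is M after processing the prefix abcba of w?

S0

Run of M on the first 5 characters of w = a b c b a:
  step 0: S0  (start)
  step 1: S2  (read a: S0→S2)
  step 2: S2  (read b: S2→S2)
  step 3: S2  (read c: S2→S2)
  step 4: S2  (read b: S2→S2)
  step 5: S0  (read a: S2→S0)

After reading 5 characters, M is in state S0.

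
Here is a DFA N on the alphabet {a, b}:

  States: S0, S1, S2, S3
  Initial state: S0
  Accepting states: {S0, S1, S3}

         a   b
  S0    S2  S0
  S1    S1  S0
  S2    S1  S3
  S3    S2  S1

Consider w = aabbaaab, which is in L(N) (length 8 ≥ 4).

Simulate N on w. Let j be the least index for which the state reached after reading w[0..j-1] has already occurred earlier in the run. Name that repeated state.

Run of N on w = a a b b a a a b:
  step 0: S0  (start)
  step 1: S2  (read a: S0→S2)
  step 2: S1  (read a: S2→S1)
  step 3: S0  (read b: S1→S0)   ← first repeat (S0 seen earlier)
  step 4: S0  (read b: S0→S0)
  step 5: S2  (read a: S0→S2)
  step 6: S1  (read a: S2→S1)
  step 7: S1  (read a: S1→S1)
  step 8: S0  (read b: S1→S0)

The earliest repeat is at step j = 3: N is in S0, which it already visited at step i = 0.
Since N has 4 states, any run of length ≥ 4 visits 4+1 states, so by pigeonhole some state repeats within the first 4 steps — that repeat gives the pumpable loop.

S0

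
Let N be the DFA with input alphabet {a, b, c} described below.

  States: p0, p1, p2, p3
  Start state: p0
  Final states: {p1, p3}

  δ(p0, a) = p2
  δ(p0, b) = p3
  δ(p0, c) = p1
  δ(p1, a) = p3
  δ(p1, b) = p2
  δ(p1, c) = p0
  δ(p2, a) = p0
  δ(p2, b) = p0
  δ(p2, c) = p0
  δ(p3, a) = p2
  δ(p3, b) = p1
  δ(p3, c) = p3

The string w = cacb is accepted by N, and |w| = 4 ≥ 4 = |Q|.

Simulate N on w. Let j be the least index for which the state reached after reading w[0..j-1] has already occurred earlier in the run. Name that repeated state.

p3

State sequence: p0 -c-> p1 -a-> p3 -c-> p3 -b-> p1
First repeat at step 3: p3 was already visited.

The earliest repeat is at step j = 3: N is in p3, which it already visited at step i = 2.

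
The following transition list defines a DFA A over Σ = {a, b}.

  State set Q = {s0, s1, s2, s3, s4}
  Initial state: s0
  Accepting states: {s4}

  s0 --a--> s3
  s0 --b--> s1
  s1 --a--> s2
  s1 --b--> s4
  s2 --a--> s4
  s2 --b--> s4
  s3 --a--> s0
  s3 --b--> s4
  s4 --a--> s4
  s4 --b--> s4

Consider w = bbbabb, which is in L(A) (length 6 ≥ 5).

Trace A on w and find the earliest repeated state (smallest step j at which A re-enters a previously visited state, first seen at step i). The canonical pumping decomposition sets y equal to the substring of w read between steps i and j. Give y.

b

State sequence: s0 -b-> s1 -b-> s4 -b-> s4 -a-> s4 -b-> s4 -b-> s4
First repeat at step 3: s4 was already visited.

So i = 2, j = 3, giving x = w[0:2] = bb, y = w[2:3] = b, z = w[3:6] = abb.
Check: |xy| = 3 ≤ 5 and |y| = 1 ≥ 1. Reading y takes A from s4 back to s4, so every xyⁱz is accepted.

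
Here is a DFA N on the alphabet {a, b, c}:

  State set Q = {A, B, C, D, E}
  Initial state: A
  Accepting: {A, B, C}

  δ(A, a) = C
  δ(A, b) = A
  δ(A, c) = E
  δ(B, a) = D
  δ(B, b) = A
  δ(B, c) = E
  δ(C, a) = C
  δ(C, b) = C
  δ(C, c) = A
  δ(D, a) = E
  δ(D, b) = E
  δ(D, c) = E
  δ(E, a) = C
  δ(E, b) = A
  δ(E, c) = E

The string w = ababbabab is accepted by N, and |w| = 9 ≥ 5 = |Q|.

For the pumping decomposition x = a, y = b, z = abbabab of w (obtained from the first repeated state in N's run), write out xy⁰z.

xy⁰z = xz = a·abbabab = aabbabab.
Reading y = b takes N from C back to C, so after x the machine is still in C, and z then leads to the accepting state C. Hence aabbabab ∈ L(N).

aabbabab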